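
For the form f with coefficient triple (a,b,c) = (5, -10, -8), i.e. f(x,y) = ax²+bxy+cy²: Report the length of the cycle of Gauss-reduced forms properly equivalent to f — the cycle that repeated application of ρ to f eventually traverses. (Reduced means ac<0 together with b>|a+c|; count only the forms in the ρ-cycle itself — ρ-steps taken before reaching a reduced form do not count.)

D = 260, ⌊√D⌋ = 16
descent: ρ → (-8,10,5)  [lands on river]
river: ρ → (5,10,-8)
river: ρ → (-8,6,7)
river: ρ → (7,8,-7)
river: ρ → (-7,6,8)
river: ρ → (8,10,-5)
river: ρ → (-5,10,8)
river: ρ → (8,6,-7)
river: ρ → (-7,8,7)
river: ρ → (7,6,-8)
ρ-cycle length = 10 (tail of 1 descent step not counted)

10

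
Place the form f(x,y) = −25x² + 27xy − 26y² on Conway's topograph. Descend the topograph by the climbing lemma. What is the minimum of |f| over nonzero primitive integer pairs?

translate: b→23 (≡-27 mod 50), so (25,-27,26)→(25,23,24)
flip: (25,23,24)→(24,-23,25)
reduced (well bottom): (24,-23,25) with a≤c, −a<b≤a
well minimum |f| = |-24| = 24 (negative-definite)

24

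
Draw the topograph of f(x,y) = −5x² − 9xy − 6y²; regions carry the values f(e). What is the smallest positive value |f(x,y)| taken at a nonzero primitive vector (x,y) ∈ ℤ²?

translate: b→-1 (≡9 mod 10), so (5,9,6)→(5,-1,2)
flip: (5,-1,2)→(2,1,5)
reduced (well bottom): (2,1,5) with a≤c, −a<b≤a
well minimum |f| = |-2| = 2 (negative-definite)

2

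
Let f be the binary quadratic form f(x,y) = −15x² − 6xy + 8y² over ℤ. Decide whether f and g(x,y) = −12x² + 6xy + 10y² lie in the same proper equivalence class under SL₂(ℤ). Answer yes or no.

D₁ = 516, D₂ = 516
river cycle of f (length 10): (8, 22, -1), (-1, 22, 8), (8, 10, -13), (-13, 16, 5), (5, 14, -16), (-16, 18, 3), (3, 18, -16), (-16, 14, 5), (5, 16, -13), (-13, 10, 8)
river cycle of g (length 10): (10, 14, -8), (-8, 18, 6), (6, 18, -8), (-8, 14, 10), (10, 6, -12), (-12, 18, 4), (4, 22, -2), (-2, 22, 4), (4, 18, -12), (-12, 6, 10)
cycles differ ⇒ inequivalent

no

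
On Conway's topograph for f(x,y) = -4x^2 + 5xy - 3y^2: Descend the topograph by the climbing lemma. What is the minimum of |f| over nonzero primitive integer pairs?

translate: b→3 (≡-5 mod 8), so (4,-5,3)→(4,3,2)
flip: (4,3,2)→(2,-3,4)
translate: b→1 (≡-3 mod 4), so (2,-3,4)→(2,1,3)
reduced (well bottom): (2,1,3) with a≤c, −a<b≤a
well minimum |f| = |-2| = 2 (negative-definite)

2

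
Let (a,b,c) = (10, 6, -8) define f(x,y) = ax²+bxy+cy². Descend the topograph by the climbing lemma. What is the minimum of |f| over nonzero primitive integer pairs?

river: ρ → (-8,10,8)
river: ρ → (8,6,-10)
river: ρ → (-10,14,4)
river: ρ → (4,18,-2)
river: ρ → (-2,18,4)
river: ρ → (4,14,-10)
river: ρ → (-10,6,8)
river: ρ → (8,10,-8)
river: ρ → (-8,6,10)
river: ρ → (10,14,-4)
river: ρ → (-4,18,2)
river: ρ → (2,18,-4)
river: ρ → (-4,14,10)
river: ρ → (10,6,-8)
closes: descent 0, river 14
min |a| on river = 2

2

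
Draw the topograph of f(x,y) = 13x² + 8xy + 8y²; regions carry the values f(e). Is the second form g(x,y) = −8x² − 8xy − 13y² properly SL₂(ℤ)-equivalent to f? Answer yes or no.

D₁ = -352, D₂ = -352
f: flip: (13,8,8)→(8,-8,13)
f: translate: b→8 (≡-8 mod 16), so (8,-8,13)→(8,8,13)
f: reduced (well bottom): (8,8,13) with a≤c, −a<b≤a
g is negative-definite; reduce −g:
−g: reduced (well bottom): (8,8,13) with a≤c, −a<b≤a
flip sign back: reduced form of g is (-8,-8,-13)
reduced forms (8, 8, 13) vs (-8, -8, -13) ⇒ inequivalent

no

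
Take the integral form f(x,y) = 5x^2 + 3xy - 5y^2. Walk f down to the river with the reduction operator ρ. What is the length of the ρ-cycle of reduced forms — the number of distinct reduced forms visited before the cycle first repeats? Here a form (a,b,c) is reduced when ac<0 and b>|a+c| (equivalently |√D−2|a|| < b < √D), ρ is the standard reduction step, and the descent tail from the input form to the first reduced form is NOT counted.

D = 109, ⌊√D⌋ = 10
river: ρ → (-5,7,3)
river: ρ → (3,5,-7)
river: ρ → (-7,9,1)
river: ρ → (1,9,-7)
river: ρ → (-7,5,3)
river: ρ → (3,7,-5)
river: ρ → (-5,3,5)
river: ρ → (5,7,-3)
river: ρ → (-3,5,7)
river: ρ → (7,9,-1)
river: ρ → (-1,9,7)
river: ρ → (7,5,-3)
river: ρ → (-3,7,5)
river: ρ → (5,3,-5)
ρ-cycle length = 14 (tail of 0 descent steps not counted)

14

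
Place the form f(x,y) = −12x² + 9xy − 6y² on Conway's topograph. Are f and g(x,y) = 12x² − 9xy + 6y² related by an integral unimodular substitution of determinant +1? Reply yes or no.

D₁ = -207, D₂ = -207
f is negative-definite; reduce −f:
−f: flip: (12,-9,6)→(6,9,12)
−f: translate: b→-3 (≡9 mod 12), so (6,9,12)→(6,-3,9)
−f: reduced (well bottom): (6,-3,9) with a≤c, −a<b≤a
flip sign back: reduced form of f is (-6,3,-9)
g: flip: (12,-9,6)→(6,9,12)
g: translate: b→-3 (≡9 mod 12), so (6,9,12)→(6,-3,9)
g: reduced (well bottom): (6,-3,9) with a≤c, −a<b≤a
reduced forms (-6, 3, -9) vs (6, -3, 9) ⇒ inequivalent

no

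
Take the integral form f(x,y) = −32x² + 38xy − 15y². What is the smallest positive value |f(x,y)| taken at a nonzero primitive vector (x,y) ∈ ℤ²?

translate: b→26 (≡-38 mod 64), so (32,-38,15)→(32,26,9)
flip: (32,26,9)→(9,-26,32)
translate: b→-8 (≡-26 mod 18), so (9,-26,32)→(9,-8,15)
reduced (well bottom): (9,-8,15) with a≤c, −a<b≤a
well minimum |f| = |-9| = 9 (negative-definite)

9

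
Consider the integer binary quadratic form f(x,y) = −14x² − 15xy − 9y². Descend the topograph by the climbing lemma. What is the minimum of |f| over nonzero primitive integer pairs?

translate: b→-13 (≡15 mod 28), so (14,15,9)→(14,-13,8)
flip: (14,-13,8)→(8,13,14)
translate: b→-3 (≡13 mod 16), so (8,13,14)→(8,-3,9)
reduced (well bottom): (8,-3,9) with a≤c, −a<b≤a
well minimum |f| = |-8| = 8 (negative-definite)

8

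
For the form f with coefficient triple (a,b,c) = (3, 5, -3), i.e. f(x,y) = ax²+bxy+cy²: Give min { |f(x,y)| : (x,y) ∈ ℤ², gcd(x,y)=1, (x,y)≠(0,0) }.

river: ρ → (-3,7,1)
river: ρ → (1,7,-3)
river: ρ → (-3,5,3)
river: ρ → (3,7,-1)
river: ρ → (-1,7,3)
river: ρ → (3,5,-3)
closes: descent 0, river 6
min |a| on river = 1

1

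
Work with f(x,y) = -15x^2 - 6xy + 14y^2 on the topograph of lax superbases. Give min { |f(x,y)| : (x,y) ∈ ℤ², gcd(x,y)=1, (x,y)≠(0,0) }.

descent: ρ → (14,6,-15)  [lands on river]
river: ρ → (-15,24,5)
river: ρ → (5,26,-10)
river: ρ → (-10,14,17)
river: ρ → (17,20,-7)
river: ρ → (-7,22,14)
closes: descent 1, river 6
min |a| on river = 5

5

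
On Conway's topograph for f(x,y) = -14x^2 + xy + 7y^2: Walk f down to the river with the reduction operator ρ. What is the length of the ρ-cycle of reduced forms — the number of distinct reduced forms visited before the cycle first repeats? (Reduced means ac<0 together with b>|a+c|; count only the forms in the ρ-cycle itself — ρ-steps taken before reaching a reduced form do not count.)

D = 393, ⌊√D⌋ = 19
descent: ρ → (7,13,-8)  [lands on river]
river: ρ → (-8,19,1)
river: ρ → (1,19,-8)
river: ρ → (-8,13,7)
river: ρ → (7,15,-6)
river: ρ → (-6,9,13)
river: ρ → (13,17,-2)
river: ρ → (-2,19,4)
river: ρ → (4,13,-14)
river: ρ → (-14,15,3)
river: ρ → (3,15,-14)
river: ρ → (-14,13,4)
river: ρ → (4,19,-2)
river: ρ → (-2,17,13)
river: ρ → (13,9,-6)
river: ρ → (-6,15,7)
ρ-cycle length = 16 (tail of 1 descent step not counted)

16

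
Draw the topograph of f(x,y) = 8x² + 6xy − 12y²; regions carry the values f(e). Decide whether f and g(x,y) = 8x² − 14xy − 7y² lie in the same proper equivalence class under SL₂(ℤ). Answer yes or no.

D₁ = 420, D₂ = 420
river cycle of f (length 6): (-12, 18, 2), (2, 18, -12), (-12, 6, 8), (8, 10, -10), (-10, 10, 8), (8, 6, -12)
river cycle of g (length 4): (-7, 14, 8), (8, 18, -3), (-3, 18, 8), (8, 14, -7)
cycles differ ⇒ inequivalent

no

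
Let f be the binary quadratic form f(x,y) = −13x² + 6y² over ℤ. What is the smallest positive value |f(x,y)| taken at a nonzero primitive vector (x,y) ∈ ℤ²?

descent: ρ → (6,12,-7)  [lands on river]
river: ρ → (-7,16,2)
river: ρ → (2,16,-7)
river: ρ → (-7,12,6)
closes: descent 1, river 4
min |a| on river = 2

2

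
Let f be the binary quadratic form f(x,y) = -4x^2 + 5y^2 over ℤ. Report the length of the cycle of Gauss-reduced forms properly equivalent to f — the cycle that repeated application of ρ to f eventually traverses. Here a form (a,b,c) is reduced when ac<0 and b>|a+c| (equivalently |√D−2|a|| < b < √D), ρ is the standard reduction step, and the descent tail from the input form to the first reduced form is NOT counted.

D = 80, ⌊√D⌋ = 8
descent: ρ → (5,0,-4)
descent: ρ → (-4,8,1)  [lands on river]
river: ρ → (1,8,-4)
ρ-cycle length = 2 (tail of 2 descent steps not counted)

2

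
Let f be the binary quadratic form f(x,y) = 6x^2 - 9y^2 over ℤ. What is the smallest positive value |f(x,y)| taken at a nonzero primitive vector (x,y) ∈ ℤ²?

descent: ρ → (-9,0,6)
descent: ρ → (6,12,-3)  [lands on river]
river: ρ → (-3,12,6)
closes: descent 2, river 2
min |a| on river = 3

3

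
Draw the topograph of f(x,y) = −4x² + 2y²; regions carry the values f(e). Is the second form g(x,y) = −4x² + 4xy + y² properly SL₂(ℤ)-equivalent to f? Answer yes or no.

D₁ = 32, D₂ = 32
river cycle of f (length 2): (2, 4, -2), (-2, 4, 2)
river cycle of g (length 2): (1, 4, -4), (-4, 4, 1)
cycles differ ⇒ inequivalent

no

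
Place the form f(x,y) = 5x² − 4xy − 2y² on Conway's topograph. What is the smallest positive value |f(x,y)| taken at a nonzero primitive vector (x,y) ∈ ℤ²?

descent: ρ → (-2,4,5)  [lands on river]
river: ρ → (5,6,-1)
river: ρ → (-1,6,5)
river: ρ → (5,4,-2)
closes: descent 1, river 4
min |a| on river = 1

1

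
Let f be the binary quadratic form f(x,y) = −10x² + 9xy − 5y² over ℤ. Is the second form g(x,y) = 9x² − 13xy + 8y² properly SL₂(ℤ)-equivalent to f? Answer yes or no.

D₁ = -119, D₂ = -119
f is negative-definite; reduce −f:
−f: flip: (10,-9,5)→(5,9,10)
−f: translate: b→-1 (≡9 mod 10), so (5,9,10)→(5,-1,6)
−f: reduced (well bottom): (5,-1,6) with a≤c, −a<b≤a
flip sign back: reduced form of f is (-5,1,-6)
g: translate: b→5 (≡-13 mod 18), so (9,-13,8)→(9,5,4)
g: flip: (9,5,4)→(4,-5,9)
g: translate: b→3 (≡-5 mod 8), so (4,-5,9)→(4,3,8)
g: reduced (well bottom): (4,3,8) with a≤c, −a<b≤a
reduced forms (-5, 1, -6) vs (4, 3, 8) ⇒ inequivalent

no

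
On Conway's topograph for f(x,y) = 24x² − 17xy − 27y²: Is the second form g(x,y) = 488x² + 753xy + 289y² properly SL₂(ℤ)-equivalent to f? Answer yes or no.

D₁ = 2881, D₂ = 2881
river cycle of f (length 82): (-27, 17, 24), (24, 31, -20), (-20, 49, 6), (6, 47, -28), (-28, 9, 25), (25, 41, -12), (-12, 31, 40), (40, 49, -3), (-3, 53, 6), (6, 43, -43), … (72 more)
river cycle of g (length 82): (24, 31, -20), (-20, 49, 6), (6, 47, -28), (-28, 9, 25), (25, 41, -12), (-12, 31, 40), (40, 49, -3), (-3, 53, 6), (6, 43, -43), (-43, 43, 6), … (72 more)
cycles coincide ⇒ equivalent

yes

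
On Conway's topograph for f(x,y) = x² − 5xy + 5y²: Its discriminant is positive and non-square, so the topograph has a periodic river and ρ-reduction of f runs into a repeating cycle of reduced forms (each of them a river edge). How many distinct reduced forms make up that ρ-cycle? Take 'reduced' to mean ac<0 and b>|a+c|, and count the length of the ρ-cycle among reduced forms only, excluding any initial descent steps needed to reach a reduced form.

D = 5, ⌊√D⌋ = 2
descent: ρ → (5,5,1)
descent: ρ → (1,1,-1)  [lands on river]
river: ρ → (-1,1,1)
ρ-cycle length = 2 (tail of 2 descent steps not counted)

2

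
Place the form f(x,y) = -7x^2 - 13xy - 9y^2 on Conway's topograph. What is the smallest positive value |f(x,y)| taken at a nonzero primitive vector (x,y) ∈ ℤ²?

translate: b→-1 (≡13 mod 14), so (7,13,9)→(7,-1,3)
flip: (7,-1,3)→(3,1,7)
reduced (well bottom): (3,1,7) with a≤c, −a<b≤a
well minimum |f| = |-3| = 3 (negative-definite)

3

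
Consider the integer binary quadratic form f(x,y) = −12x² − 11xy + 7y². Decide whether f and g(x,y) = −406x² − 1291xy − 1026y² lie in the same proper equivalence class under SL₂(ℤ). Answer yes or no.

D₁ = 457, D₂ = 457
river cycle of f (length 46): (7, 11, -12), (-12, 13, 6), (6, 11, -14), (-14, 17, 3), (3, 19, -8), (-8, 13, 9), (9, 5, -12), (-12, 19, 2), (2, 21, -2), (-2, 19, 12), … (36 more)
river cycle of g (length 46): (-12, 13, 6), (6, 11, -14), (-14, 17, 3), (3, 19, -8), (-8, 13, 9), (9, 5, -12), (-12, 19, 2), (2, 21, -2), (-2, 19, 12), (12, 5, -9), … (36 more)
cycles coincide ⇒ equivalent

yes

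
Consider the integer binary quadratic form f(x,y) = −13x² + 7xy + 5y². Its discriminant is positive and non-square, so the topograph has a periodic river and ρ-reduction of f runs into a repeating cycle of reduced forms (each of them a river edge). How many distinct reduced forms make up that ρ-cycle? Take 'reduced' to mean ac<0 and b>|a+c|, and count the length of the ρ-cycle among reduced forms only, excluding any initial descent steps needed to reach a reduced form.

D = 309, ⌊√D⌋ = 17
descent: ρ → (5,13,-7)  [lands on river]
river: ρ → (-7,15,3)
river: ρ → (3,15,-7)
river: ρ → (-7,13,5)
river: ρ → (5,17,-1)
river: ρ → (-1,17,5)
ρ-cycle length = 6 (tail of 1 descent step not counted)

6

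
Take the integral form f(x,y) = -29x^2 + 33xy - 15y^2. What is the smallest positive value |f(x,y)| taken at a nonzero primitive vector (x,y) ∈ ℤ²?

translate: b→25 (≡-33 mod 58), so (29,-33,15)→(29,25,11)
flip: (29,25,11)→(11,-25,29)
translate: b→-3 (≡-25 mod 22), so (11,-25,29)→(11,-3,15)
reduced (well bottom): (11,-3,15) with a≤c, −a<b≤a
well minimum |f| = |-11| = 11 (negative-definite)

11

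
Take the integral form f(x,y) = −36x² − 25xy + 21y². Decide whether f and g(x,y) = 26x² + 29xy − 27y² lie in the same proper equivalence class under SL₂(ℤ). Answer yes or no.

D₁ = 3649, D₂ = 3649
river cycle of f (length 98): (21, 25, -36), (-36, 47, 10), (10, 53, -21), (-21, 31, 32), (32, 33, -20), (-20, 47, 18), (18, 25, -42), (-42, 59, 1), (1, 59, -42), (-42, 25, 18), … (88 more)
river cycle of g (length 110): (-27, 25, 28), (28, 31, -24), (-24, 17, 35), (35, 53, -6), (-6, 55, 26), (26, 49, -12), (-12, 47, 30), (30, 13, -29), (-29, 45, 14), (14, 39, -38), … (100 more)
cycles differ ⇒ inequivalent

no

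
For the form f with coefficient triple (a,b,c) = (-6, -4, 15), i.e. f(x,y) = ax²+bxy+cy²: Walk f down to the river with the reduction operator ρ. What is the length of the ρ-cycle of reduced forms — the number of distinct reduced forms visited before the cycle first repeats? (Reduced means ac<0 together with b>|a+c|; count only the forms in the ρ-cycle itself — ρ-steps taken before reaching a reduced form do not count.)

D = 376, ⌊√D⌋ = 19
descent: ρ → (15,4,-6)
descent: ρ → (-6,8,13)  [lands on river]
river: ρ → (13,18,-1)
river: ρ → (-1,18,13)
river: ρ → (13,8,-6)
river: ρ → (-6,16,5)
river: ρ → (5,14,-9)
river: ρ → (-9,4,10)
river: ρ → (10,16,-3)
river: ρ → (-3,14,15)
river: ρ → (15,16,-2)
river: ρ → (-2,16,15)
river: ρ → (15,14,-3)
river: ρ → (-3,16,10)
river: ρ → (10,4,-9)
river: ρ → (-9,14,5)
river: ρ → (5,16,-6)
ρ-cycle length = 16 (tail of 2 descent steps not counted)

16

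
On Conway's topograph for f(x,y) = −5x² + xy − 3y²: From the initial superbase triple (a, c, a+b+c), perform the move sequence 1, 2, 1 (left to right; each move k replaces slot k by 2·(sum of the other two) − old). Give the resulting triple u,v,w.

start (-5,-3,-7) = (f(1,0),f(0,1),f(1,1))
replace slot 1: 2·((-3)+(-7)) − (-5) = -15 → (-15,-3,-7)
replace slot 2: 2·((-15)+(-7)) − (-3) = -41 → (-15,-41,-7)
replace slot 1: 2·((-41)+(-7)) − (-15) = -81 → (-81,-41,-7)

-81,-41,-7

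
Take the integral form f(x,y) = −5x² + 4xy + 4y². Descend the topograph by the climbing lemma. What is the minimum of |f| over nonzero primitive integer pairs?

river: ρ → (4,4,-5)
river: ρ → (-5,6,3)
river: ρ → (3,6,-5)
river: ρ → (-5,4,4)
closes: descent 0, river 4
min |a| on river = 3

3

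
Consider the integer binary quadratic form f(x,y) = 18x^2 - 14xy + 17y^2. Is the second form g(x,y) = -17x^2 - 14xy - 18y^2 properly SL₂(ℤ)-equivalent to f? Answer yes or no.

D₁ = -1028, D₂ = -1028
f: flip: (18,-14,17)→(17,14,18)
f: reduced (well bottom): (17,14,18) with a≤c, −a<b≤a
g is negative-definite; reduce −g:
−g: reduced (well bottom): (17,14,18) with a≤c, −a<b≤a
flip sign back: reduced form of g is (-17,-14,-18)
reduced forms (17, 14, 18) vs (-17, -14, -18) ⇒ inequivalent

no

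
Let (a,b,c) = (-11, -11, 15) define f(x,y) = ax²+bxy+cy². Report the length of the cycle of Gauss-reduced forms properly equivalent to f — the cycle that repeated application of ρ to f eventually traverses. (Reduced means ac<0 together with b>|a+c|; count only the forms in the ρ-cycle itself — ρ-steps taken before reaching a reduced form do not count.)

D = 781, ⌊√D⌋ = 27
descent: ρ → (15,11,-11)  [lands on river]
river: ρ → (-11,11,15)
river: ρ → (15,19,-7)
river: ρ → (-7,23,9)
river: ρ → (9,13,-17)
river: ρ → (-17,21,5)
river: ρ → (5,19,-21)
river: ρ → (-21,23,3)
river: ρ → (3,25,-13)
river: ρ → (-13,27,1)
river: ρ → (1,27,-13)
river: ρ → (-13,25,3)
river: ρ → (3,23,-21)
river: ρ → (-21,19,5)
river: ρ → (5,21,-17)
river: ρ → (-17,13,9)
river: ρ → (9,23,-7)
river: ρ → (-7,19,15)
ρ-cycle length = 18 (tail of 1 descent step not counted)

18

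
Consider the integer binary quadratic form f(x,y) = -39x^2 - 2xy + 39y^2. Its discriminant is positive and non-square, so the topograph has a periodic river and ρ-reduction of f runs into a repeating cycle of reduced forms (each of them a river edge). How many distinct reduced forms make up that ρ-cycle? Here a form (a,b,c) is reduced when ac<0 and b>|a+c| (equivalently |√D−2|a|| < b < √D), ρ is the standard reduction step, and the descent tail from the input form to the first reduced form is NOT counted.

D = 6088, ⌊√D⌋ = 78
descent: ρ → (39,2,-39)  [lands on river]
river: ρ → (-39,76,2)
river: ρ → (2,76,-39)
river: ρ → (-39,2,39)
river: ρ → (39,76,-2)
river: ρ → (-2,76,39)
ρ-cycle length = 6 (tail of 1 descent step not counted)

6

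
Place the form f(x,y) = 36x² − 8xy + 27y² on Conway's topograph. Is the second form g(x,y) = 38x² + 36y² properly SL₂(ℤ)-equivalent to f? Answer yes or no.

D₁ = -3824, D₂ = -5472
discriminants differ ⇒ not SL₂(ℤ)-equivalent

no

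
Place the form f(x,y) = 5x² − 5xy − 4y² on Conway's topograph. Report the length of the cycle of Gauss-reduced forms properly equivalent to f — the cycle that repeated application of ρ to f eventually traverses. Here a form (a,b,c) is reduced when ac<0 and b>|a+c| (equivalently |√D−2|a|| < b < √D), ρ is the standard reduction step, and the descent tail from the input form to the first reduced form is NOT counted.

D = 105, ⌊√D⌋ = 10
descent: ρ → (-4,5,5)  [lands on river]
river: ρ → (5,5,-4)
river: ρ → (-4,3,6)
river: ρ → (6,9,-1)
river: ρ → (-1,9,6)
river: ρ → (6,3,-4)
ρ-cycle length = 6 (tail of 1 descent step not counted)

6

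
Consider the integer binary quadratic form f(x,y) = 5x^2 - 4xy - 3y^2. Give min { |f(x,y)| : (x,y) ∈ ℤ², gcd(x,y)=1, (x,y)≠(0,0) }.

descent: ρ → (-3,4,5)  [lands on river]
river: ρ → (5,6,-2)
river: ρ → (-2,6,5)
river: ρ → (5,4,-3)
river: ρ → (-3,8,1)
river: ρ → (1,8,-3)
closes: descent 1, river 6
min |a| on river = 1

1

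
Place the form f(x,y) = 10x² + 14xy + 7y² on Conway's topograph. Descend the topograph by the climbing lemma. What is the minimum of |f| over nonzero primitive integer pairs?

translate: b→-6 (≡14 mod 20), so (10,14,7)→(10,-6,3)
flip: (10,-6,3)→(3,6,10)
translate: b→0 (≡6 mod 6), so (3,6,10)→(3,0,7)
reduced (well bottom): (3,0,7) with a≤c, −a<b≤a
well minimum = a = 3

3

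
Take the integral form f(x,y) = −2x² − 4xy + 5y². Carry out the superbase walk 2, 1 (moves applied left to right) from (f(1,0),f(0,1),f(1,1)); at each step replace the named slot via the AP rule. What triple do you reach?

start (-2,5,-1) = (f(1,0),f(0,1),f(1,1))
replace slot 2: 2·((-2)+(-1)) − 5 = -11 → (-2,-11,-1)
replace slot 1: 2·((-11)+(-1)) − (-2) = -22 → (-22,-11,-1)

-22,-11,-1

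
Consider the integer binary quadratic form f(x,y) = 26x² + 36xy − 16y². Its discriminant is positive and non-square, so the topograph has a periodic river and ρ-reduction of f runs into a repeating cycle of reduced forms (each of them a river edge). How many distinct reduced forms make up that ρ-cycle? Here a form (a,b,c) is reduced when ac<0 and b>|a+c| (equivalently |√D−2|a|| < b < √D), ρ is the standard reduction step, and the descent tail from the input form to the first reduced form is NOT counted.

D = 2960, ⌊√D⌋ = 54
river: ρ → (-16,28,34)
river: ρ → (34,40,-10)
river: ρ → (-10,40,34)
river: ρ → (34,28,-16)
river: ρ → (-16,36,26)
river: ρ → (26,16,-26)
river: ρ → (-26,36,16)
river: ρ → (16,28,-34)
river: ρ → (-34,40,10)
river: ρ → (10,40,-34)
river: ρ → (-34,28,16)
river: ρ → (16,36,-26)
river: ρ → (-26,16,26)
river: ρ → (26,36,-16)
ρ-cycle length = 14 (tail of 0 descent steps not counted)

14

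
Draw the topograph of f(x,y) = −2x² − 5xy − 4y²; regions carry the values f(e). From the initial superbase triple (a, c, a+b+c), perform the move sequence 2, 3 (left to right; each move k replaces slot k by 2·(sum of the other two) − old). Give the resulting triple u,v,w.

start (-2,-4,-11) = (f(1,0),f(0,1),f(1,1))
replace slot 2: 2·((-2)+(-11)) − (-4) = -22 → (-2,-22,-11)
replace slot 3: 2·((-2)+(-22)) − (-11) = -37 → (-2,-22,-37)

-2,-22,-37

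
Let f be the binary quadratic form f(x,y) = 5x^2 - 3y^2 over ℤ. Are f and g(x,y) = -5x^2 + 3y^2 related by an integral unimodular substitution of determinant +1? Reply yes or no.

D₁ = 60, D₂ = 60
river cycle of f (length 2): (-3, 6, 2), (2, 6, -3)
river cycle of g (length 2): (3, 6, -2), (-2, 6, 3)
cycles differ ⇒ inequivalent

no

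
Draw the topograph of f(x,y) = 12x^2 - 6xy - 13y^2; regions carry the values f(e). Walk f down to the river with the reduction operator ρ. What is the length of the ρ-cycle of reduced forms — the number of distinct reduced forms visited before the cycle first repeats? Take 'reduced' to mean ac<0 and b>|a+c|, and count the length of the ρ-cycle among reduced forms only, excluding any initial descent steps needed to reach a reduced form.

D = 660, ⌊√D⌋ = 25
descent: ρ → (-13,6,12)  [lands on river]
river: ρ → (12,18,-7)
river: ρ → (-7,24,3)
river: ρ → (3,24,-7)
river: ρ → (-7,18,12)
river: ρ → (12,6,-13)
river: ρ → (-13,20,5)
river: ρ → (5,20,-13)
ρ-cycle length = 8 (tail of 1 descent step not counted)

8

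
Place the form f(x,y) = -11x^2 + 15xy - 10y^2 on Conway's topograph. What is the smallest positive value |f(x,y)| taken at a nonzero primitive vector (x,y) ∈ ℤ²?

translate: b→7 (≡-15 mod 22), so (11,-15,10)→(11,7,6)
flip: (11,7,6)→(6,-7,11)
translate: b→5 (≡-7 mod 12), so (6,-7,11)→(6,5,10)
reduced (well bottom): (6,5,10) with a≤c, −a<b≤a
well minimum |f| = |-6| = 6 (negative-definite)

6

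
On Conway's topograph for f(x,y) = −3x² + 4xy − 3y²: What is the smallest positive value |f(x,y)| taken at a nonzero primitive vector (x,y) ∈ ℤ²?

translate: b→2 (≡-4 mod 6), so (3,-4,3)→(3,2,2)
flip: (3,2,2)→(2,-2,3)
translate: b→2 (≡-2 mod 4), so (2,-2,3)→(2,2,3)
reduced (well bottom): (2,2,3) with a≤c, −a<b≤a
well minimum |f| = |-2| = 2 (negative-definite)

2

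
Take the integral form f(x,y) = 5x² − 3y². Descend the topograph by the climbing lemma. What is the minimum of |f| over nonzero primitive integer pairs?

descent: ρ → (-3,6,2)  [lands on river]
river: ρ → (2,6,-3)
closes: descent 1, river 2
min |a| on river = 2

2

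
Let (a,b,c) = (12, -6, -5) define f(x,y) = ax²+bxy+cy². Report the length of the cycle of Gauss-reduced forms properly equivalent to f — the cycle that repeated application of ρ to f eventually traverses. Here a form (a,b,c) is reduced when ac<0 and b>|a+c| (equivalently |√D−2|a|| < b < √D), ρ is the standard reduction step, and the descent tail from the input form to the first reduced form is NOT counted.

D = 276, ⌊√D⌋ = 16
descent: ρ → (-5,16,1)  [lands on river]
river: ρ → (1,16,-5)
river: ρ → (-5,14,4)
river: ρ → (4,10,-11)
river: ρ → (-11,12,3)
river: ρ → (3,12,-11)
river: ρ → (-11,10,4)
river: ρ → (4,14,-5)
ρ-cycle length = 8 (tail of 1 descent step not counted)

8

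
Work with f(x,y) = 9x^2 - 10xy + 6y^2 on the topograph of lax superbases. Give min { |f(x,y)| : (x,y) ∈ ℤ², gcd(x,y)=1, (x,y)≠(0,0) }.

translate: b→8 (≡-10 mod 18), so (9,-10,6)→(9,8,5)
flip: (9,8,5)→(5,-8,9)
translate: b→2 (≡-8 mod 10), so (5,-8,9)→(5,2,6)
reduced (well bottom): (5,2,6) with a≤c, −a<b≤a
well minimum = a = 5

5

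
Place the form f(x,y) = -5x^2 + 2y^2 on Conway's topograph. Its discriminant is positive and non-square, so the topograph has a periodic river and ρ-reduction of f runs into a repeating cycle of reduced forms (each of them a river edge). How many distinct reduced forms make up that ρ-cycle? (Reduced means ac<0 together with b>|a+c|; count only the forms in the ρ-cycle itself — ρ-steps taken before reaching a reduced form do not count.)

D = 40, ⌊√D⌋ = 6
descent: ρ → (2,4,-3)  [lands on river]
river: ρ → (-3,2,3)
river: ρ → (3,4,-2)
river: ρ → (-2,4,3)
river: ρ → (3,2,-3)
river: ρ → (-3,4,2)
ρ-cycle length = 6 (tail of 1 descent step not counted)

6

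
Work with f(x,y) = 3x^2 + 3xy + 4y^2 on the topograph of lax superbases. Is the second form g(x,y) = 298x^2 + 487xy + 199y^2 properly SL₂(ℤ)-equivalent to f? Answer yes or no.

D₁ = -39, D₂ = -39
f: reduced (well bottom): (3,3,4) with a≤c, −a<b≤a
g: translate: b→-109 (≡487 mod 596), so (298,487,199)→(298,-109,10)
g: flip: (298,-109,10)→(10,109,298)
g: translate: b→9 (≡109 mod 20), so (10,109,298)→(10,9,3)
g: flip: (10,9,3)→(3,-9,10)
g: translate: b→3 (≡-9 mod 6), so (3,-9,10)→(3,3,4)
g: reduced (well bottom): (3,3,4) with a≤c, −a<b≤a
reduced forms (3, 3, 4) vs (3, 3, 4) ⇒ equivalent

yes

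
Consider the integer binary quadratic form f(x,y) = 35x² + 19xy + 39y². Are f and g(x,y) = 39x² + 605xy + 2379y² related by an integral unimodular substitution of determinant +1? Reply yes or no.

D₁ = -5099, D₂ = -5099
f: reduced (well bottom): (35,19,39) with a≤c, −a<b≤a
g: translate: b→-19 (≡605 mod 78), so (39,605,2379)→(39,-19,35)
g: flip: (39,-19,35)→(35,19,39)
g: reduced (well bottom): (35,19,39) with a≤c, −a<b≤a
reduced forms (35, 19, 39) vs (35, 19, 39) ⇒ equivalent

yes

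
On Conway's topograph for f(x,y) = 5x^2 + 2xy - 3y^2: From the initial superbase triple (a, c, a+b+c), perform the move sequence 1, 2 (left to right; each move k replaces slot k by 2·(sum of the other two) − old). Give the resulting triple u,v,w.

start (5,-3,4) = (f(1,0),f(0,1),f(1,1))
replace slot 1: 2·((-3)+4) − 5 = -3 → (-3,-3,4)
replace slot 2: 2·((-3)+4) − (-3) = 5 → (-3,5,4)

-3,5,4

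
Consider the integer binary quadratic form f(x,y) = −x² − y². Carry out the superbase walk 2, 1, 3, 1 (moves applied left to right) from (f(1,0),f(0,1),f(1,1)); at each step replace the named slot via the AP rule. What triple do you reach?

start (-1,-1,-2) = (f(1,0),f(0,1),f(1,1))
replace slot 2: 2·((-1)+(-2)) − (-1) = -5 → (-1,-5,-2)
replace slot 1: 2·((-5)+(-2)) − (-1) = -13 → (-13,-5,-2)
replace slot 3: 2·((-13)+(-5)) − (-2) = -34 → (-13,-5,-34)
replace slot 1: 2·((-5)+(-34)) − (-13) = -65 → (-65,-5,-34)

-65,-5,-34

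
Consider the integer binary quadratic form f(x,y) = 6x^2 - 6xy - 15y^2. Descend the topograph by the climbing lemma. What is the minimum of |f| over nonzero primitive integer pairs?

descent: ρ → (-15,6,6)
descent: ρ → (6,18,-3)  [lands on river]
river: ρ → (-3,18,6)
closes: descent 2, river 2
min |a| on river = 3

3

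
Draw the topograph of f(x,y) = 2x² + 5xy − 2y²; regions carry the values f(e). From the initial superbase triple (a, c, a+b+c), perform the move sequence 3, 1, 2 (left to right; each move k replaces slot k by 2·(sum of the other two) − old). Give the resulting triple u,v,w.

start (2,-2,5) = (f(1,0),f(0,1),f(1,1))
replace slot 3: 2·(2+(-2)) − 5 = -5 → (2,-2,-5)
replace slot 1: 2·((-2)+(-5)) − 2 = -16 → (-16,-2,-5)
replace slot 2: 2·((-16)+(-5)) − (-2) = -40 → (-16,-40,-5)

-16,-40,-5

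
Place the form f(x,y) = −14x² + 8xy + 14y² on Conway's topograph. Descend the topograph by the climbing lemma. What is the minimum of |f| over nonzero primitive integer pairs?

river: ρ → (14,20,-8)
river: ρ → (-8,28,2)
river: ρ → (2,28,-8)
river: ρ → (-8,20,14)
river: ρ → (14,8,-14)
river: ρ → (-14,20,8)
river: ρ → (8,28,-2)
river: ρ → (-2,28,8)
river: ρ → (8,20,-14)
river: ρ → (-14,8,14)
closes: descent 0, river 10
min |a| on river = 2

2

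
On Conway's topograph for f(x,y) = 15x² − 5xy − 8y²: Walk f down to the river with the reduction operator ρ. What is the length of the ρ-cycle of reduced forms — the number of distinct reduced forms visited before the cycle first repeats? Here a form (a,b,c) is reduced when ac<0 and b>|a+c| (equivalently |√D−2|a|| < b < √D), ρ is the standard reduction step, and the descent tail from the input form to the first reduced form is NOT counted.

D = 505, ⌊√D⌋ = 22
descent: ρ → (-8,21,2)  [lands on river]
river: ρ → (2,19,-18)
river: ρ → (-18,17,3)
river: ρ → (3,19,-12)
river: ρ → (-12,5,10)
river: ρ → (10,15,-7)
river: ρ → (-7,13,12)
river: ρ → (12,11,-8)
ρ-cycle length = 8 (tail of 1 descent step not counted)

8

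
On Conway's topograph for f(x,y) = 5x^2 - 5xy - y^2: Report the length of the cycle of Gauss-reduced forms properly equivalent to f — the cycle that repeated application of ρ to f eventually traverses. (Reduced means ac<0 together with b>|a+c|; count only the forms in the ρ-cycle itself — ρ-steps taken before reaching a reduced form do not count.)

D = 45, ⌊√D⌋ = 6
descent: ρ → (-1,5,5)  [lands on river]
river: ρ → (5,5,-1)
ρ-cycle length = 2 (tail of 1 descent step not counted)

2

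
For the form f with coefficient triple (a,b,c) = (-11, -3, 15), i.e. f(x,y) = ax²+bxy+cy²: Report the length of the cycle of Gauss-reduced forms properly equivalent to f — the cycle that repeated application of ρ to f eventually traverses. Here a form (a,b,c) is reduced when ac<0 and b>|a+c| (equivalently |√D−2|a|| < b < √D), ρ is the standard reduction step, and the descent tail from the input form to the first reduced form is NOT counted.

D = 669, ⌊√D⌋ = 25
descent: ρ → (15,3,-11)
descent: ρ → (-11,19,7)  [lands on river]
river: ρ → (7,23,-5)
river: ρ → (-5,17,19)
river: ρ → (19,21,-3)
river: ρ → (-3,21,19)
river: ρ → (19,17,-5)
river: ρ → (-5,23,7)
river: ρ → (7,19,-11)
river: ρ → (-11,25,1)
river: ρ → (1,25,-11)
ρ-cycle length = 10 (tail of 2 descent steps not counted)

10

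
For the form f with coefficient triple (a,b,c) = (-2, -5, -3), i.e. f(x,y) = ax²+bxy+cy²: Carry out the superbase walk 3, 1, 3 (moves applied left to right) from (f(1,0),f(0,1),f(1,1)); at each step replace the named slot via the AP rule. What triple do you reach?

start (-2,-3,-10) = (f(1,0),f(0,1),f(1,1))
replace slot 3: 2·((-2)+(-3)) − (-10) = 0 → (-2,-3,0)
replace slot 1: 2·((-3)+0) − (-2) = -4 → (-4,-3,0)
replace slot 3: 2·((-4)+(-3)) − 0 = -14 → (-4,-3,-14)

-4,-3,-14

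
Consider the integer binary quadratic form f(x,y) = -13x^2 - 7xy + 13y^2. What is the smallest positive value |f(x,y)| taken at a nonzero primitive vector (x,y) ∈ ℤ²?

descent: ρ → (13,7,-13)  [lands on river]
river: ρ → (-13,19,7)
river: ρ → (7,23,-7)
river: ρ → (-7,19,13)
closes: descent 1, river 4
min |a| on river = 7

7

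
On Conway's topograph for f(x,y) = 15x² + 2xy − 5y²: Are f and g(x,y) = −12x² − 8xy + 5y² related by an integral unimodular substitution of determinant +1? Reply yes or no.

D₁ = 304, D₂ = 304
river cycle of f (length 12): (-5, 8, 12), (12, 16, -1), (-1, 16, 12), (12, 8, -5), (-5, 12, 8), (8, 4, -9), (-9, 14, 3), (3, 16, -4), (-4, 16, 3), (3, 14, -9), … (2 more)
river cycle of g (length 12): (5, 8, -12), (-12, 16, 1), (1, 16, -12), (-12, 8, 5), (5, 12, -8), (-8, 4, 9), (9, 14, -3), (-3, 16, 4), (4, 16, -3), (-3, 14, 9), … (2 more)
cycles differ ⇒ inequivalent

no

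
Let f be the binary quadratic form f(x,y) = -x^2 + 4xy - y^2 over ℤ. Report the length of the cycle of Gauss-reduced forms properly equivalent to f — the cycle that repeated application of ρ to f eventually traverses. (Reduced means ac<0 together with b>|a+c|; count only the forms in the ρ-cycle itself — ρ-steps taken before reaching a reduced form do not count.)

D = 12, ⌊√D⌋ = 3
descent: ρ → (-1,2,2)  [lands on river]
river: ρ → (2,2,-1)
ρ-cycle length = 2 (tail of 1 descent step not counted)

2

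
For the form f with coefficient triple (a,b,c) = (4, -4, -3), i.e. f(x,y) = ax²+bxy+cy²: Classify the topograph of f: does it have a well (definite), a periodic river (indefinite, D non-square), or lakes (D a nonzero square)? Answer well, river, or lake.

D = b²−4ac = (-4)² − 4·4·(-3) = 64
D = 8² is a perfect square ⇒ form factors over ℤ ⇒ lakes

lake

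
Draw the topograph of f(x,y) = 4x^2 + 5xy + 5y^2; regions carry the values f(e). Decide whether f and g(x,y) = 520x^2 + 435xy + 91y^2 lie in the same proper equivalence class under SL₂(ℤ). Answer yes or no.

D₁ = -55, D₂ = -55
f: translate: b→-3 (≡5 mod 8), so (4,5,5)→(4,-3,4)
f: flip: (4,-3,4)→(4,3,4)
f: reduced (well bottom): (4,3,4) with a≤c, −a<b≤a
g: flip: (520,435,91)→(91,-435,520)
g: translate: b→-71 (≡-435 mod 182), so (91,-435,520)→(91,-71,14)
g: flip: (91,-71,14)→(14,71,91)
g: translate: b→-13 (≡71 mod 28), so (14,71,91)→(14,-13,4)
g: flip: (14,-13,4)→(4,13,14)
g: translate: b→-3 (≡13 mod 8), so (4,13,14)→(4,-3,4)
g: flip: (4,-3,4)→(4,3,4)
g: reduced (well bottom): (4,3,4) with a≤c, −a<b≤a
reduced forms (4, 3, 4) vs (4, 3, 4) ⇒ equivalent

yes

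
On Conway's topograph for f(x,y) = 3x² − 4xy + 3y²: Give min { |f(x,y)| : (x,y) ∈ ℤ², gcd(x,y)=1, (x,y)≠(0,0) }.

translate: b→2 (≡-4 mod 6), so (3,-4,3)→(3,2,2)
flip: (3,2,2)→(2,-2,3)
translate: b→2 (≡-2 mod 4), so (2,-2,3)→(2,2,3)
reduced (well bottom): (2,2,3) with a≤c, −a<b≤a
well minimum = a = 2

2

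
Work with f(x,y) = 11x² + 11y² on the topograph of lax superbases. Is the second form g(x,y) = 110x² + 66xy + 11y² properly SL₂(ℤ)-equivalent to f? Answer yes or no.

D₁ = -484, D₂ = -484
f: reduced (well bottom): (11,0,11) with a≤c, −a<b≤a
g: flip: (110,66,11)→(11,-66,110)
g: translate: b→0 (≡-66 mod 22), so (11,-66,110)→(11,0,11)
g: reduced (well bottom): (11,0,11) with a≤c, −a<b≤a
reduced forms (11, 0, 11) vs (11, 0, 11) ⇒ equivalent

yes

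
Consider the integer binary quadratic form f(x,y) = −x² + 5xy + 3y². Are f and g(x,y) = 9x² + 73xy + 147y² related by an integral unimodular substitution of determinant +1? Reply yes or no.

D₁ = 37, D₂ = 37
river cycle of f (length 6): (3, 1, -3), (-3, 5, 1), (1, 5, -3), (-3, 1, 3), (3, 5, -1), (-1, 5, 3)
river cycle of g (length 6): (-1, 5, 3), (3, 1, -3), (-3, 5, 1), (1, 5, -3), (-3, 1, 3), (3, 5, -1)
cycles coincide ⇒ equivalent

yes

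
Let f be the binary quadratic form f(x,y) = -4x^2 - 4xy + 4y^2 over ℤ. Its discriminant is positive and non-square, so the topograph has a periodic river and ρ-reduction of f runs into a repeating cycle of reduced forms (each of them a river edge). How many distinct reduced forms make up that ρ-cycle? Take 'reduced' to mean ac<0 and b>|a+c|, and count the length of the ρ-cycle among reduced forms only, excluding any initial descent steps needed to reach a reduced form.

D = 80, ⌊√D⌋ = 8
descent: ρ → (4,4,-4)  [lands on river]
river: ρ → (-4,4,4)
ρ-cycle length = 2 (tail of 1 descent step not counted)

2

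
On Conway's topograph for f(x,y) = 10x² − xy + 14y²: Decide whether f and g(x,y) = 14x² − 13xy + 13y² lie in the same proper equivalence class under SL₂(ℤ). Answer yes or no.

D₁ = -559, D₂ = -559
f: reduced (well bottom): (10,-1,14) with a≤c, −a<b≤a
g: flip: (14,-13,13)→(13,13,14)
g: reduced (well bottom): (13,13,14) with a≤c, −a<b≤a
reduced forms (10, -1, 14) vs (13, 13, 14) ⇒ inequivalent

no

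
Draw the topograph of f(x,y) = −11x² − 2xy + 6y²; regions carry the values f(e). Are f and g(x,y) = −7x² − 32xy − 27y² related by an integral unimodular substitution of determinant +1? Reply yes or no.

D₁ = 268, D₂ = 268
river cycle of f (length 10): (6, 14, -3), (-3, 16, 1), (1, 16, -3), (-3, 14, 6), (6, 10, -7), (-7, 4, 9), (9, 14, -2), (-2, 14, 9), (9, 4, -7), (-7, 10, 6)
river cycle of g (length 10): (-2, 14, 9), (9, 4, -7), (-7, 10, 6), (6, 14, -3), (-3, 16, 1), (1, 16, -3), (-3, 14, 6), (6, 10, -7), (-7, 4, 9), (9, 14, -2)
cycles coincide ⇒ equivalent

yes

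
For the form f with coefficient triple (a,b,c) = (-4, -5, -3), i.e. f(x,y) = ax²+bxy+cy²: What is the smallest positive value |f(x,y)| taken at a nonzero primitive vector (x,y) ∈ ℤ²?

translate: b→-3 (≡5 mod 8), so (4,5,3)→(4,-3,2)
flip: (4,-3,2)→(2,3,4)
translate: b→-1 (≡3 mod 4), so (2,3,4)→(2,-1,3)
reduced (well bottom): (2,-1,3) with a≤c, −a<b≤a
well minimum |f| = |-2| = 2 (negative-definite)

2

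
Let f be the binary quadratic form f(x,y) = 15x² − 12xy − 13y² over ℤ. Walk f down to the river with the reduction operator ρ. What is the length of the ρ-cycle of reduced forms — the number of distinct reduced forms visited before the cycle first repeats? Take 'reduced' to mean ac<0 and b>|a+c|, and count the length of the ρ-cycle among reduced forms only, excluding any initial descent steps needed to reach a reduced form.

D = 924, ⌊√D⌋ = 30
descent: ρ → (-13,12,15)  [lands on river]
river: ρ → (15,18,-10)
river: ρ → (-10,22,11)
river: ρ → (11,22,-10)
river: ρ → (-10,18,15)
river: ρ → (15,12,-13)
river: ρ → (-13,14,14)
river: ρ → (14,14,-13)
ρ-cycle length = 8 (tail of 1 descent step not counted)

8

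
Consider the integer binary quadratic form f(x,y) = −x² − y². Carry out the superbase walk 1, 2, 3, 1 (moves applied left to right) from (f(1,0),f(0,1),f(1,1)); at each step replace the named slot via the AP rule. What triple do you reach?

start (-1,-1,-2) = (f(1,0),f(0,1),f(1,1))
replace slot 1: 2·((-1)+(-2)) − (-1) = -5 → (-5,-1,-2)
replace slot 2: 2·((-5)+(-2)) − (-1) = -13 → (-5,-13,-2)
replace slot 3: 2·((-5)+(-13)) − (-2) = -34 → (-5,-13,-34)
replace slot 1: 2·((-13)+(-34)) − (-5) = -89 → (-89,-13,-34)

-89,-13,-34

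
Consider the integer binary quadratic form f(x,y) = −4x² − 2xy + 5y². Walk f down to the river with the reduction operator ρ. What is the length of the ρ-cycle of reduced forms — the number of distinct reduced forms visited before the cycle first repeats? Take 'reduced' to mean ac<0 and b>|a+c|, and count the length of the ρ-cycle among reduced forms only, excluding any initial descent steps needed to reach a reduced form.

D = 84, ⌊√D⌋ = 9
descent: ρ → (5,2,-4)  [lands on river]
river: ρ → (-4,6,3)
river: ρ → (3,6,-4)
river: ρ → (-4,2,5)
river: ρ → (5,8,-1)
river: ρ → (-1,8,5)
ρ-cycle length = 6 (tail of 1 descent step not counted)

6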